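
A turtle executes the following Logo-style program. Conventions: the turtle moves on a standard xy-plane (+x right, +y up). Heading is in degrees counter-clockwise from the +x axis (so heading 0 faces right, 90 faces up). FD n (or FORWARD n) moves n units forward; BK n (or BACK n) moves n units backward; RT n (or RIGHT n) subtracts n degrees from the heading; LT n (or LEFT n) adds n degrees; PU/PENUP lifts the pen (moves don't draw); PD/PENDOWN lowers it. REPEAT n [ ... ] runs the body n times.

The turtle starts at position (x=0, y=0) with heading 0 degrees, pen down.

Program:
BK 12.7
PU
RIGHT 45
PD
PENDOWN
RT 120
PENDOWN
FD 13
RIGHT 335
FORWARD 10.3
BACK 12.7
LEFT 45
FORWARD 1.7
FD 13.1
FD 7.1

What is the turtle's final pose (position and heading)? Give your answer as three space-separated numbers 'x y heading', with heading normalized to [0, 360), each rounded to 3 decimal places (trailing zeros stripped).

Executing turtle program step by step:
Start: pos=(0,0), heading=0, pen down
BK 12.7: (0,0) -> (-12.7,0) [heading=0, draw]
PU: pen up
RT 45: heading 0 -> 315
PD: pen down
PD: pen down
RT 120: heading 315 -> 195
PD: pen down
FD 13: (-12.7,0) -> (-25.257,-3.365) [heading=195, draw]
RT 335: heading 195 -> 220
FD 10.3: (-25.257,-3.365) -> (-33.147,-9.985) [heading=220, draw]
BK 12.7: (-33.147,-9.985) -> (-23.419,-1.822) [heading=220, draw]
LT 45: heading 220 -> 265
FD 1.7: (-23.419,-1.822) -> (-23.567,-3.515) [heading=265, draw]
FD 13.1: (-23.567,-3.515) -> (-24.708,-16.566) [heading=265, draw]
FD 7.1: (-24.708,-16.566) -> (-25.327,-23.639) [heading=265, draw]
Final: pos=(-25.327,-23.639), heading=265, 7 segment(s) drawn

Answer: -25.327 -23.639 265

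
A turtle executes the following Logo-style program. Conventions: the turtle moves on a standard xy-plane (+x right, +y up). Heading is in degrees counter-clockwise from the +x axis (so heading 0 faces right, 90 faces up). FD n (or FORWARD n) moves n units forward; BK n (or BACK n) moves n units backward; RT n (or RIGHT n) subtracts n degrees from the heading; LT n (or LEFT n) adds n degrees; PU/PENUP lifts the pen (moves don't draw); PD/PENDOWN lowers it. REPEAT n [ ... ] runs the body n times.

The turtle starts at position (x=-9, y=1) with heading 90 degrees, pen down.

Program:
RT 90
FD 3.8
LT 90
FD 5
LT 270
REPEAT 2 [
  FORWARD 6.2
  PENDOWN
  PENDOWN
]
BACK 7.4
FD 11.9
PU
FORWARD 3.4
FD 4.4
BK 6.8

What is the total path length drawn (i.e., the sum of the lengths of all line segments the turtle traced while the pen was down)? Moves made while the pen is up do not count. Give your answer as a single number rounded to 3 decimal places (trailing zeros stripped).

Answer: 40.5

Derivation:
Executing turtle program step by step:
Start: pos=(-9,1), heading=90, pen down
RT 90: heading 90 -> 0
FD 3.8: (-9,1) -> (-5.2,1) [heading=0, draw]
LT 90: heading 0 -> 90
FD 5: (-5.2,1) -> (-5.2,6) [heading=90, draw]
LT 270: heading 90 -> 0
REPEAT 2 [
  -- iteration 1/2 --
  FD 6.2: (-5.2,6) -> (1,6) [heading=0, draw]
  PD: pen down
  PD: pen down
  -- iteration 2/2 --
  FD 6.2: (1,6) -> (7.2,6) [heading=0, draw]
  PD: pen down
  PD: pen down
]
BK 7.4: (7.2,6) -> (-0.2,6) [heading=0, draw]
FD 11.9: (-0.2,6) -> (11.7,6) [heading=0, draw]
PU: pen up
FD 3.4: (11.7,6) -> (15.1,6) [heading=0, move]
FD 4.4: (15.1,6) -> (19.5,6) [heading=0, move]
BK 6.8: (19.5,6) -> (12.7,6) [heading=0, move]
Final: pos=(12.7,6), heading=0, 6 segment(s) drawn

Segment lengths:
  seg 1: (-9,1) -> (-5.2,1), length = 3.8
  seg 2: (-5.2,1) -> (-5.2,6), length = 5
  seg 3: (-5.2,6) -> (1,6), length = 6.2
  seg 4: (1,6) -> (7.2,6), length = 6.2
  seg 5: (7.2,6) -> (-0.2,6), length = 7.4
  seg 6: (-0.2,6) -> (11.7,6), length = 11.9
Total = 40.5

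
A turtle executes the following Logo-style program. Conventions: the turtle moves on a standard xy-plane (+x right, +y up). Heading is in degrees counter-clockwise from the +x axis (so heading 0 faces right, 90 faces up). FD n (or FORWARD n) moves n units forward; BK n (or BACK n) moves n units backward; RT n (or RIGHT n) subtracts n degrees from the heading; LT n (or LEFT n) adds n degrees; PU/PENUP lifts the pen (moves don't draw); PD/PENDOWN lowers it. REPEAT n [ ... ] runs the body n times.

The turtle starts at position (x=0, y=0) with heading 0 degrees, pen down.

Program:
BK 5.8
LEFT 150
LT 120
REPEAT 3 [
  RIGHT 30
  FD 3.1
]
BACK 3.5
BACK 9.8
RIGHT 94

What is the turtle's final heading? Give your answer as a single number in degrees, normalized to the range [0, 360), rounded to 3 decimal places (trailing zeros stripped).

Answer: 86

Derivation:
Executing turtle program step by step:
Start: pos=(0,0), heading=0, pen down
BK 5.8: (0,0) -> (-5.8,0) [heading=0, draw]
LT 150: heading 0 -> 150
LT 120: heading 150 -> 270
REPEAT 3 [
  -- iteration 1/3 --
  RT 30: heading 270 -> 240
  FD 3.1: (-5.8,0) -> (-7.35,-2.685) [heading=240, draw]
  -- iteration 2/3 --
  RT 30: heading 240 -> 210
  FD 3.1: (-7.35,-2.685) -> (-10.035,-4.235) [heading=210, draw]
  -- iteration 3/3 --
  RT 30: heading 210 -> 180
  FD 3.1: (-10.035,-4.235) -> (-13.135,-4.235) [heading=180, draw]
]
BK 3.5: (-13.135,-4.235) -> (-9.635,-4.235) [heading=180, draw]
BK 9.8: (-9.635,-4.235) -> (0.165,-4.235) [heading=180, draw]
RT 94: heading 180 -> 86
Final: pos=(0.165,-4.235), heading=86, 6 segment(s) drawn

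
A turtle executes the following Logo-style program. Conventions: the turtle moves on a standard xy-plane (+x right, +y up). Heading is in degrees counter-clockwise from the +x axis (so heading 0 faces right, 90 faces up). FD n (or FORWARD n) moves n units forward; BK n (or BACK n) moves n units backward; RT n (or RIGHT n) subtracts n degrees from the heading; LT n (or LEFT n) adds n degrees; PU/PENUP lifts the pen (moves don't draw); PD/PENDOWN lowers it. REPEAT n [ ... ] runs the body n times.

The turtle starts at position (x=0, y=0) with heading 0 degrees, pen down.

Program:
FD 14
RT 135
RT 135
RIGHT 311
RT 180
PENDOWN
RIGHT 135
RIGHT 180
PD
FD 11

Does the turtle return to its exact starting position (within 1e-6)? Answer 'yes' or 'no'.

Executing turtle program step by step:
Start: pos=(0,0), heading=0, pen down
FD 14: (0,0) -> (14,0) [heading=0, draw]
RT 135: heading 0 -> 225
RT 135: heading 225 -> 90
RT 311: heading 90 -> 139
RT 180: heading 139 -> 319
PD: pen down
RT 135: heading 319 -> 184
RT 180: heading 184 -> 4
PD: pen down
FD 11: (14,0) -> (24.973,0.767) [heading=4, draw]
Final: pos=(24.973,0.767), heading=4, 2 segment(s) drawn

Start position: (0, 0)
Final position: (24.973, 0.767)
Distance = 24.985; >= 1e-6 -> NOT closed

Answer: no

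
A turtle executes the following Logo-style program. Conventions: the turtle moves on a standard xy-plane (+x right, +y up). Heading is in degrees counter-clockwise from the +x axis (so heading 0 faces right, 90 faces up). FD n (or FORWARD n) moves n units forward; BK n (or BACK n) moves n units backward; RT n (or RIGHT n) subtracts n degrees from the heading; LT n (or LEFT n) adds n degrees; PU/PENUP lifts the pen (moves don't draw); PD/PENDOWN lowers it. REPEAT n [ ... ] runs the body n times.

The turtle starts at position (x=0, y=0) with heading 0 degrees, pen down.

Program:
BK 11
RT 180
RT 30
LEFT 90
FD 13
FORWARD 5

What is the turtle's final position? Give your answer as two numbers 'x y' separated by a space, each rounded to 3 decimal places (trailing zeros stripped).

Answer: -20 -15.588

Derivation:
Executing turtle program step by step:
Start: pos=(0,0), heading=0, pen down
BK 11: (0,0) -> (-11,0) [heading=0, draw]
RT 180: heading 0 -> 180
RT 30: heading 180 -> 150
LT 90: heading 150 -> 240
FD 13: (-11,0) -> (-17.5,-11.258) [heading=240, draw]
FD 5: (-17.5,-11.258) -> (-20,-15.588) [heading=240, draw]
Final: pos=(-20,-15.588), heading=240, 3 segment(s) drawn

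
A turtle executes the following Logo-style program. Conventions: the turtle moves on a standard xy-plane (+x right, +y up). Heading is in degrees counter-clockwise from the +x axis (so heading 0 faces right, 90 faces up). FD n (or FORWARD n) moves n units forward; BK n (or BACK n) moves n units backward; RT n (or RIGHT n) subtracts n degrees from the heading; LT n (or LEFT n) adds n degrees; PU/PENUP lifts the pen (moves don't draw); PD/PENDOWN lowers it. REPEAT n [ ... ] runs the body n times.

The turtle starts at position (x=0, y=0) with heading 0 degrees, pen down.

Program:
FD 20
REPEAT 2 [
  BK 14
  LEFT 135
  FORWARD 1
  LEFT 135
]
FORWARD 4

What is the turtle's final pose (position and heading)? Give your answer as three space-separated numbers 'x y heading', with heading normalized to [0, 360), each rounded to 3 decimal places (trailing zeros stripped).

Executing turtle program step by step:
Start: pos=(0,0), heading=0, pen down
FD 20: (0,0) -> (20,0) [heading=0, draw]
REPEAT 2 [
  -- iteration 1/2 --
  BK 14: (20,0) -> (6,0) [heading=0, draw]
  LT 135: heading 0 -> 135
  FD 1: (6,0) -> (5.293,0.707) [heading=135, draw]
  LT 135: heading 135 -> 270
  -- iteration 2/2 --
  BK 14: (5.293,0.707) -> (5.293,14.707) [heading=270, draw]
  LT 135: heading 270 -> 45
  FD 1: (5.293,14.707) -> (6,15.414) [heading=45, draw]
  LT 135: heading 45 -> 180
]
FD 4: (6,15.414) -> (2,15.414) [heading=180, draw]
Final: pos=(2,15.414), heading=180, 6 segment(s) drawn

Answer: 2 15.414 180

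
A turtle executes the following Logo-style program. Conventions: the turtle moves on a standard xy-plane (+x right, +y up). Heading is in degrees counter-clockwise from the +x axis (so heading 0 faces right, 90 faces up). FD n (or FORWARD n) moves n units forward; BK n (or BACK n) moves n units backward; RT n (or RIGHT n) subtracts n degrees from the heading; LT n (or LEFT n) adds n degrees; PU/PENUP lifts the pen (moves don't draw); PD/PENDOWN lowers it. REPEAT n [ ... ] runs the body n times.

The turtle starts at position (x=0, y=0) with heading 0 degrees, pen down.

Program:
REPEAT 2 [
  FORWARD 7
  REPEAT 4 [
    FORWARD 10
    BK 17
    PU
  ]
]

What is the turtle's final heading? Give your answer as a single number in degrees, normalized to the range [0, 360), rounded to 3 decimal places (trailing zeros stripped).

Executing turtle program step by step:
Start: pos=(0,0), heading=0, pen down
REPEAT 2 [
  -- iteration 1/2 --
  FD 7: (0,0) -> (7,0) [heading=0, draw]
  REPEAT 4 [
    -- iteration 1/4 --
    FD 10: (7,0) -> (17,0) [heading=0, draw]
    BK 17: (17,0) -> (0,0) [heading=0, draw]
    PU: pen up
    -- iteration 2/4 --
    FD 10: (0,0) -> (10,0) [heading=0, move]
    BK 17: (10,0) -> (-7,0) [heading=0, move]
    PU: pen up
    -- iteration 3/4 --
    FD 10: (-7,0) -> (3,0) [heading=0, move]
    BK 17: (3,0) -> (-14,0) [heading=0, move]
    PU: pen up
    -- iteration 4/4 --
    FD 10: (-14,0) -> (-4,0) [heading=0, move]
    BK 17: (-4,0) -> (-21,0) [heading=0, move]
    PU: pen up
  ]
  -- iteration 2/2 --
  FD 7: (-21,0) -> (-14,0) [heading=0, move]
  REPEAT 4 [
    -- iteration 1/4 --
    FD 10: (-14,0) -> (-4,0) [heading=0, move]
    BK 17: (-4,0) -> (-21,0) [heading=0, move]
    PU: pen up
    -- iteration 2/4 --
    FD 10: (-21,0) -> (-11,0) [heading=0, move]
    BK 17: (-11,0) -> (-28,0) [heading=0, move]
    PU: pen up
    -- iteration 3/4 --
    FD 10: (-28,0) -> (-18,0) [heading=0, move]
    BK 17: (-18,0) -> (-35,0) [heading=0, move]
    PU: pen up
    -- iteration 4/4 --
    FD 10: (-35,0) -> (-25,0) [heading=0, move]
    BK 17: (-25,0) -> (-42,0) [heading=0, move]
    PU: pen up
  ]
]
Final: pos=(-42,0), heading=0, 3 segment(s) drawn

Answer: 0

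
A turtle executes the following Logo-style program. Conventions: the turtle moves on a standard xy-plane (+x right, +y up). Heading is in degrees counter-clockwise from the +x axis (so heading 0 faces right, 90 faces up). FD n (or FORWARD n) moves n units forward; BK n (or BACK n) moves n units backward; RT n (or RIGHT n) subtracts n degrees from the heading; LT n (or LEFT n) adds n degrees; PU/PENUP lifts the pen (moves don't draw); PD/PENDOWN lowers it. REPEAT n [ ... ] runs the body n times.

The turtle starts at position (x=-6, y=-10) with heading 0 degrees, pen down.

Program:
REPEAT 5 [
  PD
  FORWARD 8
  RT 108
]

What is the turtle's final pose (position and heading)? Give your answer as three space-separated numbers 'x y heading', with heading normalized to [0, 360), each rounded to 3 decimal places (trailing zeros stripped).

Executing turtle program step by step:
Start: pos=(-6,-10), heading=0, pen down
REPEAT 5 [
  -- iteration 1/5 --
  PD: pen down
  FD 8: (-6,-10) -> (2,-10) [heading=0, draw]
  RT 108: heading 0 -> 252
  -- iteration 2/5 --
  PD: pen down
  FD 8: (2,-10) -> (-0.472,-17.608) [heading=252, draw]
  RT 108: heading 252 -> 144
  -- iteration 3/5 --
  PD: pen down
  FD 8: (-0.472,-17.608) -> (-6.944,-12.906) [heading=144, draw]
  RT 108: heading 144 -> 36
  -- iteration 4/5 --
  PD: pen down
  FD 8: (-6.944,-12.906) -> (-0.472,-8.204) [heading=36, draw]
  RT 108: heading 36 -> 288
  -- iteration 5/5 --
  PD: pen down
  FD 8: (-0.472,-8.204) -> (2,-15.812) [heading=288, draw]
  RT 108: heading 288 -> 180
]
Final: pos=(2,-15.812), heading=180, 5 segment(s) drawn

Answer: 2 -15.812 180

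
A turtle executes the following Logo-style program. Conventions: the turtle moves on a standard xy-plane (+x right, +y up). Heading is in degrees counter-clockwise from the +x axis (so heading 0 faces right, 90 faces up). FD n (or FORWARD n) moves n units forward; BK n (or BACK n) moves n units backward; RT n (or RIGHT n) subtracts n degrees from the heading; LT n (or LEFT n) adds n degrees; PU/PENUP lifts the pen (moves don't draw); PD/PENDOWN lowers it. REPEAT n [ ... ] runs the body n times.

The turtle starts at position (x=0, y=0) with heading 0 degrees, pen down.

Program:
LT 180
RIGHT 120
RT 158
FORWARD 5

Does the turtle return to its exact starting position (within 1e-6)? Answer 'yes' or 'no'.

Executing turtle program step by step:
Start: pos=(0,0), heading=0, pen down
LT 180: heading 0 -> 180
RT 120: heading 180 -> 60
RT 158: heading 60 -> 262
FD 5: (0,0) -> (-0.696,-4.951) [heading=262, draw]
Final: pos=(-0.696,-4.951), heading=262, 1 segment(s) drawn

Start position: (0, 0)
Final position: (-0.696, -4.951)
Distance = 5; >= 1e-6 -> NOT closed

Answer: no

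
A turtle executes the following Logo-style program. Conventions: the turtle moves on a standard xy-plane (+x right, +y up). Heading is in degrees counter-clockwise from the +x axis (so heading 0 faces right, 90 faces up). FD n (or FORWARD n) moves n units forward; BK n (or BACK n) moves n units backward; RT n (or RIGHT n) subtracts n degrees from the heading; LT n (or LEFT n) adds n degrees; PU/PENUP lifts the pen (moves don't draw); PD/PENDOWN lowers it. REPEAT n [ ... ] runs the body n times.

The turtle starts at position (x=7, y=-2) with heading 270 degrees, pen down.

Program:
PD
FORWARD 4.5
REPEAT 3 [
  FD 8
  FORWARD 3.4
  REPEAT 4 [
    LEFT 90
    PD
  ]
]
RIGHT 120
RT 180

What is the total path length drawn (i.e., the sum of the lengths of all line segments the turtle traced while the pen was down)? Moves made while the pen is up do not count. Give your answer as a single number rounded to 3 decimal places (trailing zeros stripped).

Executing turtle program step by step:
Start: pos=(7,-2), heading=270, pen down
PD: pen down
FD 4.5: (7,-2) -> (7,-6.5) [heading=270, draw]
REPEAT 3 [
  -- iteration 1/3 --
  FD 8: (7,-6.5) -> (7,-14.5) [heading=270, draw]
  FD 3.4: (7,-14.5) -> (7,-17.9) [heading=270, draw]
  REPEAT 4 [
    -- iteration 1/4 --
    LT 90: heading 270 -> 0
    PD: pen down
    -- iteration 2/4 --
    LT 90: heading 0 -> 90
    PD: pen down
    -- iteration 3/4 --
    LT 90: heading 90 -> 180
    PD: pen down
    -- iteration 4/4 --
    LT 90: heading 180 -> 270
    PD: pen down
  ]
  -- iteration 2/3 --
  FD 8: (7,-17.9) -> (7,-25.9) [heading=270, draw]
  FD 3.4: (7,-25.9) -> (7,-29.3) [heading=270, draw]
  REPEAT 4 [
    -- iteration 1/4 --
    LT 90: heading 270 -> 0
    PD: pen down
    -- iteration 2/4 --
    LT 90: heading 0 -> 90
    PD: pen down
    -- iteration 3/4 --
    LT 90: heading 90 -> 180
    PD: pen down
    -- iteration 4/4 --
    LT 90: heading 180 -> 270
    PD: pen down
  ]
  -- iteration 3/3 --
  FD 8: (7,-29.3) -> (7,-37.3) [heading=270, draw]
  FD 3.4: (7,-37.3) -> (7,-40.7) [heading=270, draw]
  REPEAT 4 [
    -- iteration 1/4 --
    LT 90: heading 270 -> 0
    PD: pen down
    -- iteration 2/4 --
    LT 90: heading 0 -> 90
    PD: pen down
    -- iteration 3/4 --
    LT 90: heading 90 -> 180
    PD: pen down
    -- iteration 4/4 --
    LT 90: heading 180 -> 270
    PD: pen down
  ]
]
RT 120: heading 270 -> 150
RT 180: heading 150 -> 330
Final: pos=(7,-40.7), heading=330, 7 segment(s) drawn

Segment lengths:
  seg 1: (7,-2) -> (7,-6.5), length = 4.5
  seg 2: (7,-6.5) -> (7,-14.5), length = 8
  seg 3: (7,-14.5) -> (7,-17.9), length = 3.4
  seg 4: (7,-17.9) -> (7,-25.9), length = 8
  seg 5: (7,-25.9) -> (7,-29.3), length = 3.4
  seg 6: (7,-29.3) -> (7,-37.3), length = 8
  seg 7: (7,-37.3) -> (7,-40.7), length = 3.4
Total = 38.7

Answer: 38.7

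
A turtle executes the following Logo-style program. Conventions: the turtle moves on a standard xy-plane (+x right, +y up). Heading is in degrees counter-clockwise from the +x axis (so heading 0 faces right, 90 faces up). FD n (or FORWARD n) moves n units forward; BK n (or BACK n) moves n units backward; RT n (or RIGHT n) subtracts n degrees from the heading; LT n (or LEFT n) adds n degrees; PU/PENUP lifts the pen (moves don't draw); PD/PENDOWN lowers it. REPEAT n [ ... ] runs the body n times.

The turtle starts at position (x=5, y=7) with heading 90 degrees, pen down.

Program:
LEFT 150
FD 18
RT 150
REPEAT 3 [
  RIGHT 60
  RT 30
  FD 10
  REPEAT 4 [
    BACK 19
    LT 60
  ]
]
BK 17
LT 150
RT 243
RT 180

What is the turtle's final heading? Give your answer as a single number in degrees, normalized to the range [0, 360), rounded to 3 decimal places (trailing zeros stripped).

Executing turtle program step by step:
Start: pos=(5,7), heading=90, pen down
LT 150: heading 90 -> 240
FD 18: (5,7) -> (-4,-8.588) [heading=240, draw]
RT 150: heading 240 -> 90
REPEAT 3 [
  -- iteration 1/3 --
  RT 60: heading 90 -> 30
  RT 30: heading 30 -> 0
  FD 10: (-4,-8.588) -> (6,-8.588) [heading=0, draw]
  REPEAT 4 [
    -- iteration 1/4 --
    BK 19: (6,-8.588) -> (-13,-8.588) [heading=0, draw]
    LT 60: heading 0 -> 60
    -- iteration 2/4 --
    BK 19: (-13,-8.588) -> (-22.5,-25.043) [heading=60, draw]
    LT 60: heading 60 -> 120
    -- iteration 3/4 --
    BK 19: (-22.5,-25.043) -> (-13,-41.497) [heading=120, draw]
    LT 60: heading 120 -> 180
    -- iteration 4/4 --
    BK 19: (-13,-41.497) -> (6,-41.497) [heading=180, draw]
    LT 60: heading 180 -> 240
  ]
  -- iteration 2/3 --
  RT 60: heading 240 -> 180
  RT 30: heading 180 -> 150
  FD 10: (6,-41.497) -> (-2.66,-36.497) [heading=150, draw]
  REPEAT 4 [
    -- iteration 1/4 --
    BK 19: (-2.66,-36.497) -> (13.794,-45.997) [heading=150, draw]
    LT 60: heading 150 -> 210
    -- iteration 2/4 --
    BK 19: (13.794,-45.997) -> (30.249,-36.497) [heading=210, draw]
    LT 60: heading 210 -> 270
    -- iteration 3/4 --
    BK 19: (30.249,-36.497) -> (30.249,-17.497) [heading=270, draw]
    LT 60: heading 270 -> 330
    -- iteration 4/4 --
    BK 19: (30.249,-17.497) -> (13.794,-7.997) [heading=330, draw]
    LT 60: heading 330 -> 30
  ]
  -- iteration 3/3 --
  RT 60: heading 30 -> 330
  RT 30: heading 330 -> 300
  FD 10: (13.794,-7.997) -> (18.794,-16.658) [heading=300, draw]
  REPEAT 4 [
    -- iteration 1/4 --
    BK 19: (18.794,-16.658) -> (9.294,-0.203) [heading=300, draw]
    LT 60: heading 300 -> 0
    -- iteration 2/4 --
    BK 19: (9.294,-0.203) -> (-9.706,-0.203) [heading=0, draw]
    LT 60: heading 0 -> 60
    -- iteration 3/4 --
    BK 19: (-9.706,-0.203) -> (-19.206,-16.658) [heading=60, draw]
    LT 60: heading 60 -> 120
    -- iteration 4/4 --
    BK 19: (-19.206,-16.658) -> (-9.706,-33.112) [heading=120, draw]
    LT 60: heading 120 -> 180
  ]
]
BK 17: (-9.706,-33.112) -> (7.294,-33.112) [heading=180, draw]
LT 150: heading 180 -> 330
RT 243: heading 330 -> 87
RT 180: heading 87 -> 267
Final: pos=(7.294,-33.112), heading=267, 17 segment(s) drawn

Answer: 267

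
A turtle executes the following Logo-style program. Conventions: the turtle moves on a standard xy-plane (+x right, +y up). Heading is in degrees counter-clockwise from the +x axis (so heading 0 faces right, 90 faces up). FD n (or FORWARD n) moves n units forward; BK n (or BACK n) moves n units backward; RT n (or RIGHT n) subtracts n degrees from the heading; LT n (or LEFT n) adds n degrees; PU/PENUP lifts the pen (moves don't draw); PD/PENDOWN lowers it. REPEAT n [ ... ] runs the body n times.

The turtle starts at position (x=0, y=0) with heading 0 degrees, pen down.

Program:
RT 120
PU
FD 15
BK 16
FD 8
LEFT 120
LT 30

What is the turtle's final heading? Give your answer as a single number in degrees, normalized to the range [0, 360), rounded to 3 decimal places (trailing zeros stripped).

Executing turtle program step by step:
Start: pos=(0,0), heading=0, pen down
RT 120: heading 0 -> 240
PU: pen up
FD 15: (0,0) -> (-7.5,-12.99) [heading=240, move]
BK 16: (-7.5,-12.99) -> (0.5,0.866) [heading=240, move]
FD 8: (0.5,0.866) -> (-3.5,-6.062) [heading=240, move]
LT 120: heading 240 -> 0
LT 30: heading 0 -> 30
Final: pos=(-3.5,-6.062), heading=30, 0 segment(s) drawn

Answer: 30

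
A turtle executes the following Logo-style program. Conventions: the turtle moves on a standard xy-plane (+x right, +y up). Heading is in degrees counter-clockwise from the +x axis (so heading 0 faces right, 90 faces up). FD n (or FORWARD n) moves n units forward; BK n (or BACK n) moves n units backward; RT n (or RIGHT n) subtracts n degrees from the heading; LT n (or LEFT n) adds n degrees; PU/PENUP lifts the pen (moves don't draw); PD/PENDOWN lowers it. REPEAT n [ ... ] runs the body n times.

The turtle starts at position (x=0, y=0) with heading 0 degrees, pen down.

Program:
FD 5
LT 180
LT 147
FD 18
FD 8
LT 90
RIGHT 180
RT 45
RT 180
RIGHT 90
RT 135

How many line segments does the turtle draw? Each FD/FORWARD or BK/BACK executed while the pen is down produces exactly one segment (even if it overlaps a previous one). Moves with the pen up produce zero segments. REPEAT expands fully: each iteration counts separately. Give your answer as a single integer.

Executing turtle program step by step:
Start: pos=(0,0), heading=0, pen down
FD 5: (0,0) -> (5,0) [heading=0, draw]
LT 180: heading 0 -> 180
LT 147: heading 180 -> 327
FD 18: (5,0) -> (20.096,-9.804) [heading=327, draw]
FD 8: (20.096,-9.804) -> (26.805,-14.161) [heading=327, draw]
LT 90: heading 327 -> 57
RT 180: heading 57 -> 237
RT 45: heading 237 -> 192
RT 180: heading 192 -> 12
RT 90: heading 12 -> 282
RT 135: heading 282 -> 147
Final: pos=(26.805,-14.161), heading=147, 3 segment(s) drawn
Segments drawn: 3

Answer: 3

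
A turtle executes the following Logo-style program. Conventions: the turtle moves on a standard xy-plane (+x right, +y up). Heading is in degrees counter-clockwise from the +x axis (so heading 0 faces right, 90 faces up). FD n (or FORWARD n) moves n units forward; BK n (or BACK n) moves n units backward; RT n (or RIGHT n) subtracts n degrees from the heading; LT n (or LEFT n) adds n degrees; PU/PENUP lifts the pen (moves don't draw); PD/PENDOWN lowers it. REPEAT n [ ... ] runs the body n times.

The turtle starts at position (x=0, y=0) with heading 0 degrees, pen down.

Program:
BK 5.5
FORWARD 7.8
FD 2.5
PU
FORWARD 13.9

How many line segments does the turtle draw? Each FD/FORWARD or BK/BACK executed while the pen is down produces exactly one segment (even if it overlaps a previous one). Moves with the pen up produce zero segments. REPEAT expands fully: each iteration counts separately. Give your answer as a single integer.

Executing turtle program step by step:
Start: pos=(0,0), heading=0, pen down
BK 5.5: (0,0) -> (-5.5,0) [heading=0, draw]
FD 7.8: (-5.5,0) -> (2.3,0) [heading=0, draw]
FD 2.5: (2.3,0) -> (4.8,0) [heading=0, draw]
PU: pen up
FD 13.9: (4.8,0) -> (18.7,0) [heading=0, move]
Final: pos=(18.7,0), heading=0, 3 segment(s) drawn
Segments drawn: 3

Answer: 3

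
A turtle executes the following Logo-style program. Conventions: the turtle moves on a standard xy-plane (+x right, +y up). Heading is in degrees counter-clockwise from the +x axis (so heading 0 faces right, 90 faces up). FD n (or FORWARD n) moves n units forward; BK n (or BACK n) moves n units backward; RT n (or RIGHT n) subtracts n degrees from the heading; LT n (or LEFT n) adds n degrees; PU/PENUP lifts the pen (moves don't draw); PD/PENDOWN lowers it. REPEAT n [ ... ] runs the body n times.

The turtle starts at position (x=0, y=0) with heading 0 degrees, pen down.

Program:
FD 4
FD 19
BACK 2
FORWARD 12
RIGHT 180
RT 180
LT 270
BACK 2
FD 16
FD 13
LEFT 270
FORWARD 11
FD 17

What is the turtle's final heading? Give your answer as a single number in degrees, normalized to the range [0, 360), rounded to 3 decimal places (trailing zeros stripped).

Answer: 180

Derivation:
Executing turtle program step by step:
Start: pos=(0,0), heading=0, pen down
FD 4: (0,0) -> (4,0) [heading=0, draw]
FD 19: (4,0) -> (23,0) [heading=0, draw]
BK 2: (23,0) -> (21,0) [heading=0, draw]
FD 12: (21,0) -> (33,0) [heading=0, draw]
RT 180: heading 0 -> 180
RT 180: heading 180 -> 0
LT 270: heading 0 -> 270
BK 2: (33,0) -> (33,2) [heading=270, draw]
FD 16: (33,2) -> (33,-14) [heading=270, draw]
FD 13: (33,-14) -> (33,-27) [heading=270, draw]
LT 270: heading 270 -> 180
FD 11: (33,-27) -> (22,-27) [heading=180, draw]
FD 17: (22,-27) -> (5,-27) [heading=180, draw]
Final: pos=(5,-27), heading=180, 9 segment(s) drawn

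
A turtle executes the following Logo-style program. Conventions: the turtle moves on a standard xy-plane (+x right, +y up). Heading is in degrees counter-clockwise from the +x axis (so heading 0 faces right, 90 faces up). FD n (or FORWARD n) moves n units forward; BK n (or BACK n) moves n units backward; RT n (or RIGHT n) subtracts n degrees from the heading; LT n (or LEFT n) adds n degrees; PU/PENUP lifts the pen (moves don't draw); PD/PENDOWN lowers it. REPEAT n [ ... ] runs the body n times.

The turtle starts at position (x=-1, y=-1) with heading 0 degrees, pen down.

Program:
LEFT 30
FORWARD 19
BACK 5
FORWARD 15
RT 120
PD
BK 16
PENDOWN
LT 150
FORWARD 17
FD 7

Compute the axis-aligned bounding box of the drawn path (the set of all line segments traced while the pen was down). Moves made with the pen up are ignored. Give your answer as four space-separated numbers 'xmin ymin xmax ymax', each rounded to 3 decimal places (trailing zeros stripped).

Answer: -1 -1 36.115 50.285

Derivation:
Executing turtle program step by step:
Start: pos=(-1,-1), heading=0, pen down
LT 30: heading 0 -> 30
FD 19: (-1,-1) -> (15.454,8.5) [heading=30, draw]
BK 5: (15.454,8.5) -> (11.124,6) [heading=30, draw]
FD 15: (11.124,6) -> (24.115,13.5) [heading=30, draw]
RT 120: heading 30 -> 270
PD: pen down
BK 16: (24.115,13.5) -> (24.115,29.5) [heading=270, draw]
PD: pen down
LT 150: heading 270 -> 60
FD 17: (24.115,29.5) -> (32.615,44.222) [heading=60, draw]
FD 7: (32.615,44.222) -> (36.115,50.285) [heading=60, draw]
Final: pos=(36.115,50.285), heading=60, 6 segment(s) drawn

Segment endpoints: x in {-1, 11.124, 15.454, 24.115, 32.615, 36.115}, y in {-1, 6, 8.5, 13.5, 29.5, 44.222, 50.285}
xmin=-1, ymin=-1, xmax=36.115, ymax=50.285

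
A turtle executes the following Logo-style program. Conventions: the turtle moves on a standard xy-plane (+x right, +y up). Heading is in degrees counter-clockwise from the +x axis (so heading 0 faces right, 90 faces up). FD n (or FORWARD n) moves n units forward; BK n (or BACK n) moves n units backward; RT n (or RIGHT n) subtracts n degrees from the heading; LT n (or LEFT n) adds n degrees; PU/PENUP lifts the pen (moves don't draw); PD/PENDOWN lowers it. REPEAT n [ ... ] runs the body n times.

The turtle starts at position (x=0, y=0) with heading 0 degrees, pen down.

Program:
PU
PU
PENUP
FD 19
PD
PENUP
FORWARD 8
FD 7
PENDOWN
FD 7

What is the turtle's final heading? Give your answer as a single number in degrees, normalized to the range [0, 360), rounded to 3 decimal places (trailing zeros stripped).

Executing turtle program step by step:
Start: pos=(0,0), heading=0, pen down
PU: pen up
PU: pen up
PU: pen up
FD 19: (0,0) -> (19,0) [heading=0, move]
PD: pen down
PU: pen up
FD 8: (19,0) -> (27,0) [heading=0, move]
FD 7: (27,0) -> (34,0) [heading=0, move]
PD: pen down
FD 7: (34,0) -> (41,0) [heading=0, draw]
Final: pos=(41,0), heading=0, 1 segment(s) drawn

Answer: 0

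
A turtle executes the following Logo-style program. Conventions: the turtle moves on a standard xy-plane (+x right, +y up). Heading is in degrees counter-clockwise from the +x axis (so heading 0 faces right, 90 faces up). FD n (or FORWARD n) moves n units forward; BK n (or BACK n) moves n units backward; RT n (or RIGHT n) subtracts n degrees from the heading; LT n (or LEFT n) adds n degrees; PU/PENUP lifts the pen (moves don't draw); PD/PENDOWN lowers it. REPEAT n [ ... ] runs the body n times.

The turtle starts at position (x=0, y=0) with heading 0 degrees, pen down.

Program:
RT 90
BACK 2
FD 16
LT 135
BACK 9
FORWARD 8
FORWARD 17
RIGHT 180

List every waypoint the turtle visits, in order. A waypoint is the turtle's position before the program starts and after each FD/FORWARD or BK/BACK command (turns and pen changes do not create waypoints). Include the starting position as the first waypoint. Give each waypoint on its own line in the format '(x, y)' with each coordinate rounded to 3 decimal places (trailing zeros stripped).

Executing turtle program step by step:
Start: pos=(0,0), heading=0, pen down
RT 90: heading 0 -> 270
BK 2: (0,0) -> (0,2) [heading=270, draw]
FD 16: (0,2) -> (0,-14) [heading=270, draw]
LT 135: heading 270 -> 45
BK 9: (0,-14) -> (-6.364,-20.364) [heading=45, draw]
FD 8: (-6.364,-20.364) -> (-0.707,-14.707) [heading=45, draw]
FD 17: (-0.707,-14.707) -> (11.314,-2.686) [heading=45, draw]
RT 180: heading 45 -> 225
Final: pos=(11.314,-2.686), heading=225, 5 segment(s) drawn
Waypoints (6 total):
(0, 0)
(0, 2)
(0, -14)
(-6.364, -20.364)
(-0.707, -14.707)
(11.314, -2.686)

Answer: (0, 0)
(0, 2)
(0, -14)
(-6.364, -20.364)
(-0.707, -14.707)
(11.314, -2.686)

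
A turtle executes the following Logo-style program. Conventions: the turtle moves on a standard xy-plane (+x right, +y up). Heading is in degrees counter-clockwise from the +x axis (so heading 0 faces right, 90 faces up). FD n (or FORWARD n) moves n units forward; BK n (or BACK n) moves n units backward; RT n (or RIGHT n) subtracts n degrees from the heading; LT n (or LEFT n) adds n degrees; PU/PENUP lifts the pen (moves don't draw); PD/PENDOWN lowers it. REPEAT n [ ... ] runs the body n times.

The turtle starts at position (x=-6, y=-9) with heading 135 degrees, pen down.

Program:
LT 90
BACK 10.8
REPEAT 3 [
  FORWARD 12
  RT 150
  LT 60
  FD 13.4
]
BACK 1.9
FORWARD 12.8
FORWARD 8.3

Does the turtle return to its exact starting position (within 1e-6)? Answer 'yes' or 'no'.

Executing turtle program step by step:
Start: pos=(-6,-9), heading=135, pen down
LT 90: heading 135 -> 225
BK 10.8: (-6,-9) -> (1.637,-1.363) [heading=225, draw]
REPEAT 3 [
  -- iteration 1/3 --
  FD 12: (1.637,-1.363) -> (-6.849,-9.849) [heading=225, draw]
  RT 150: heading 225 -> 75
  LT 60: heading 75 -> 135
  FD 13.4: (-6.849,-9.849) -> (-16.324,-0.373) [heading=135, draw]
  -- iteration 2/3 --
  FD 12: (-16.324,-0.373) -> (-24.809,8.112) [heading=135, draw]
  RT 150: heading 135 -> 345
  LT 60: heading 345 -> 45
  FD 13.4: (-24.809,8.112) -> (-15.334,17.587) [heading=45, draw]
  -- iteration 3/3 --
  FD 12: (-15.334,17.587) -> (-6.849,26.072) [heading=45, draw]
  RT 150: heading 45 -> 255
  LT 60: heading 255 -> 315
  FD 13.4: (-6.849,26.072) -> (2.627,16.597) [heading=315, draw]
]
BK 1.9: (2.627,16.597) -> (1.283,17.941) [heading=315, draw]
FD 12.8: (1.283,17.941) -> (10.334,8.89) [heading=315, draw]
FD 8.3: (10.334,8.89) -> (16.203,3.021) [heading=315, draw]
Final: pos=(16.203,3.021), heading=315, 10 segment(s) drawn

Start position: (-6, -9)
Final position: (16.203, 3.021)
Distance = 25.248; >= 1e-6 -> NOT closed

Answer: no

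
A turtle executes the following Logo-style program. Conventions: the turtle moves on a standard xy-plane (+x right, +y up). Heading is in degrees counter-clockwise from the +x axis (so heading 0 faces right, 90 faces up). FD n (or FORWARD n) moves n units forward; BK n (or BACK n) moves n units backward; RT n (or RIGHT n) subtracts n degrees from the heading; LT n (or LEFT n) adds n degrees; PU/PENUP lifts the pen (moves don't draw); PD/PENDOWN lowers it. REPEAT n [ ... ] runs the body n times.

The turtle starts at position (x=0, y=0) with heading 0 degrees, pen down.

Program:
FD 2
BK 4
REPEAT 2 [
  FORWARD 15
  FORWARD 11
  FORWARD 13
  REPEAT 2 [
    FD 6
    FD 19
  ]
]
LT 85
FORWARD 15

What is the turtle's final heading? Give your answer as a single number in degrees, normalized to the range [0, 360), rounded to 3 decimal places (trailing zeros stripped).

Answer: 85

Derivation:
Executing turtle program step by step:
Start: pos=(0,0), heading=0, pen down
FD 2: (0,0) -> (2,0) [heading=0, draw]
BK 4: (2,0) -> (-2,0) [heading=0, draw]
REPEAT 2 [
  -- iteration 1/2 --
  FD 15: (-2,0) -> (13,0) [heading=0, draw]
  FD 11: (13,0) -> (24,0) [heading=0, draw]
  FD 13: (24,0) -> (37,0) [heading=0, draw]
  REPEAT 2 [
    -- iteration 1/2 --
    FD 6: (37,0) -> (43,0) [heading=0, draw]
    FD 19: (43,0) -> (62,0) [heading=0, draw]
    -- iteration 2/2 --
    FD 6: (62,0) -> (68,0) [heading=0, draw]
    FD 19: (68,0) -> (87,0) [heading=0, draw]
  ]
  -- iteration 2/2 --
  FD 15: (87,0) -> (102,0) [heading=0, draw]
  FD 11: (102,0) -> (113,0) [heading=0, draw]
  FD 13: (113,0) -> (126,0) [heading=0, draw]
  REPEAT 2 [
    -- iteration 1/2 --
    FD 6: (126,0) -> (132,0) [heading=0, draw]
    FD 19: (132,0) -> (151,0) [heading=0, draw]
    -- iteration 2/2 --
    FD 6: (151,0) -> (157,0) [heading=0, draw]
    FD 19: (157,0) -> (176,0) [heading=0, draw]
  ]
]
LT 85: heading 0 -> 85
FD 15: (176,0) -> (177.307,14.943) [heading=85, draw]
Final: pos=(177.307,14.943), heading=85, 17 segment(s) drawn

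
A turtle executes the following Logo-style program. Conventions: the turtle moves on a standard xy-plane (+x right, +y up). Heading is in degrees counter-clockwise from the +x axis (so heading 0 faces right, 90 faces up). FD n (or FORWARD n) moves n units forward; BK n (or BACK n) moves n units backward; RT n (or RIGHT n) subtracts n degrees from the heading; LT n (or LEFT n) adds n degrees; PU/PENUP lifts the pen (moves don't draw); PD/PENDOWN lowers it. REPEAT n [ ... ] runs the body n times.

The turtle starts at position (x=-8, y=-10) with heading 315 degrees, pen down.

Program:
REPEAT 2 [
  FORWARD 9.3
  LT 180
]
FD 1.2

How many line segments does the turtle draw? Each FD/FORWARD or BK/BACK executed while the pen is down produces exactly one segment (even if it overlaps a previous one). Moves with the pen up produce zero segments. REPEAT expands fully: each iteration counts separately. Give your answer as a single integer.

Executing turtle program step by step:
Start: pos=(-8,-10), heading=315, pen down
REPEAT 2 [
  -- iteration 1/2 --
  FD 9.3: (-8,-10) -> (-1.424,-16.576) [heading=315, draw]
  LT 180: heading 315 -> 135
  -- iteration 2/2 --
  FD 9.3: (-1.424,-16.576) -> (-8,-10) [heading=135, draw]
  LT 180: heading 135 -> 315
]
FD 1.2: (-8,-10) -> (-7.151,-10.849) [heading=315, draw]
Final: pos=(-7.151,-10.849), heading=315, 3 segment(s) drawn
Segments drawn: 3

Answer: 3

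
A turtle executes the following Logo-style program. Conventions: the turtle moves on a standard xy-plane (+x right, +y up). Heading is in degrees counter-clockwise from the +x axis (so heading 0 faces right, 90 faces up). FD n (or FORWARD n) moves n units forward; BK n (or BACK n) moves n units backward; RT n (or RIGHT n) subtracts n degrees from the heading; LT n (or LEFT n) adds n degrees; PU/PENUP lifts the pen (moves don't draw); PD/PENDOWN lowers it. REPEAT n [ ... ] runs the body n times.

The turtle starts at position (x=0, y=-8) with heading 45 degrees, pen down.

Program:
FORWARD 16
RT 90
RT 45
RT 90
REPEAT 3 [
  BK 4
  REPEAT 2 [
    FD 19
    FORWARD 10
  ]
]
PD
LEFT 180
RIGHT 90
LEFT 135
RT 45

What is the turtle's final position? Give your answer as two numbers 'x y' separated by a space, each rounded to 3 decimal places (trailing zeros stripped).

Executing turtle program step by step:
Start: pos=(0,-8), heading=45, pen down
FD 16: (0,-8) -> (11.314,3.314) [heading=45, draw]
RT 90: heading 45 -> 315
RT 45: heading 315 -> 270
RT 90: heading 270 -> 180
REPEAT 3 [
  -- iteration 1/3 --
  BK 4: (11.314,3.314) -> (15.314,3.314) [heading=180, draw]
  REPEAT 2 [
    -- iteration 1/2 --
    FD 19: (15.314,3.314) -> (-3.686,3.314) [heading=180, draw]
    FD 10: (-3.686,3.314) -> (-13.686,3.314) [heading=180, draw]
    -- iteration 2/2 --
    FD 19: (-13.686,3.314) -> (-32.686,3.314) [heading=180, draw]
    FD 10: (-32.686,3.314) -> (-42.686,3.314) [heading=180, draw]
  ]
  -- iteration 2/3 --
  BK 4: (-42.686,3.314) -> (-38.686,3.314) [heading=180, draw]
  REPEAT 2 [
    -- iteration 1/2 --
    FD 19: (-38.686,3.314) -> (-57.686,3.314) [heading=180, draw]
    FD 10: (-57.686,3.314) -> (-67.686,3.314) [heading=180, draw]
    -- iteration 2/2 --
    FD 19: (-67.686,3.314) -> (-86.686,3.314) [heading=180, draw]
    FD 10: (-86.686,3.314) -> (-96.686,3.314) [heading=180, draw]
  ]
  -- iteration 3/3 --
  BK 4: (-96.686,3.314) -> (-92.686,3.314) [heading=180, draw]
  REPEAT 2 [
    -- iteration 1/2 --
    FD 19: (-92.686,3.314) -> (-111.686,3.314) [heading=180, draw]
    FD 10: (-111.686,3.314) -> (-121.686,3.314) [heading=180, draw]
    -- iteration 2/2 --
    FD 19: (-121.686,3.314) -> (-140.686,3.314) [heading=180, draw]
    FD 10: (-140.686,3.314) -> (-150.686,3.314) [heading=180, draw]
  ]
]
PD: pen down
LT 180: heading 180 -> 0
RT 90: heading 0 -> 270
LT 135: heading 270 -> 45
RT 45: heading 45 -> 0
Final: pos=(-150.686,3.314), heading=0, 16 segment(s) drawn

Answer: -150.686 3.314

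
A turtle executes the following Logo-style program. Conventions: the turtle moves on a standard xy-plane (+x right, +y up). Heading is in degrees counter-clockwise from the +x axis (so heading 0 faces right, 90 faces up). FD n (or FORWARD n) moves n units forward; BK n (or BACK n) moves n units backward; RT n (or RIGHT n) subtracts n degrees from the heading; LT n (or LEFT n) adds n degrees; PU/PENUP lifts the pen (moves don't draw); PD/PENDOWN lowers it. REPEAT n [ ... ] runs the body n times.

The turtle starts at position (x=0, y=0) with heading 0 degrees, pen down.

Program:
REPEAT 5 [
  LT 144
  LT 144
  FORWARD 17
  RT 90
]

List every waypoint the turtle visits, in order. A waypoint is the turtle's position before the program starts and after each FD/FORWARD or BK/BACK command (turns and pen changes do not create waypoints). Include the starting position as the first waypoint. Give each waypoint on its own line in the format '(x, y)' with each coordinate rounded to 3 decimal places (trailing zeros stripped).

Answer: (0, 0)
(5.253, -16.168)
(-4.739, -2.415)
(9.014, -12.407)
(-7.154, -7.154)
(9.846, -7.154)

Derivation:
Executing turtle program step by step:
Start: pos=(0,0), heading=0, pen down
REPEAT 5 [
  -- iteration 1/5 --
  LT 144: heading 0 -> 144
  LT 144: heading 144 -> 288
  FD 17: (0,0) -> (5.253,-16.168) [heading=288, draw]
  RT 90: heading 288 -> 198
  -- iteration 2/5 --
  LT 144: heading 198 -> 342
  LT 144: heading 342 -> 126
  FD 17: (5.253,-16.168) -> (-4.739,-2.415) [heading=126, draw]
  RT 90: heading 126 -> 36
  -- iteration 3/5 --
  LT 144: heading 36 -> 180
  LT 144: heading 180 -> 324
  FD 17: (-4.739,-2.415) -> (9.014,-12.407) [heading=324, draw]
  RT 90: heading 324 -> 234
  -- iteration 4/5 --
  LT 144: heading 234 -> 18
  LT 144: heading 18 -> 162
  FD 17: (9.014,-12.407) -> (-7.154,-7.154) [heading=162, draw]
  RT 90: heading 162 -> 72
  -- iteration 5/5 --
  LT 144: heading 72 -> 216
  LT 144: heading 216 -> 0
  FD 17: (-7.154,-7.154) -> (9.846,-7.154) [heading=0, draw]
  RT 90: heading 0 -> 270
]
Final: pos=(9.846,-7.154), heading=270, 5 segment(s) drawn
Waypoints (6 total):
(0, 0)
(5.253, -16.168)
(-4.739, -2.415)
(9.014, -12.407)
(-7.154, -7.154)
(9.846, -7.154)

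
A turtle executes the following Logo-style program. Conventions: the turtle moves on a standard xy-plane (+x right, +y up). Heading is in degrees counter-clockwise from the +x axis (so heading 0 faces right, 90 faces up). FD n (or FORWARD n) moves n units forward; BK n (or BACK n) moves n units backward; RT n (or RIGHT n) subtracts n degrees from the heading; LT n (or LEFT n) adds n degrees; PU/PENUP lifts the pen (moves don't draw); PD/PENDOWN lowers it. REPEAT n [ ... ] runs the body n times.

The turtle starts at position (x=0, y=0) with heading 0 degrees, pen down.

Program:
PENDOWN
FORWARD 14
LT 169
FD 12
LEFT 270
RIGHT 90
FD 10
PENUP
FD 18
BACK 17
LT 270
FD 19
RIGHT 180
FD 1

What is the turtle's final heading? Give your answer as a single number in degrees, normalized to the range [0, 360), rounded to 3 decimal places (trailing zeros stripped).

Answer: 79

Derivation:
Executing turtle program step by step:
Start: pos=(0,0), heading=0, pen down
PD: pen down
FD 14: (0,0) -> (14,0) [heading=0, draw]
LT 169: heading 0 -> 169
FD 12: (14,0) -> (2.22,2.29) [heading=169, draw]
LT 270: heading 169 -> 79
RT 90: heading 79 -> 349
FD 10: (2.22,2.29) -> (12.037,0.382) [heading=349, draw]
PU: pen up
FD 18: (12.037,0.382) -> (29.706,-3.053) [heading=349, move]
BK 17: (29.706,-3.053) -> (13.018,0.191) [heading=349, move]
LT 270: heading 349 -> 259
FD 19: (13.018,0.191) -> (9.393,-18.46) [heading=259, move]
RT 180: heading 259 -> 79
FD 1: (9.393,-18.46) -> (9.584,-17.478) [heading=79, move]
Final: pos=(9.584,-17.478), heading=79, 3 segment(s) drawn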